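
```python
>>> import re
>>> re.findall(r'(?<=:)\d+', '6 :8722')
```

The lookaround is zero-width — it requires the adjacent text to match without consuming it, so the asserted text isn't part of the match.
Walking the string: at [3:7] → '8722'.
Since nothing is captured, `findall` lists the 1 matched substring directly.

['8722']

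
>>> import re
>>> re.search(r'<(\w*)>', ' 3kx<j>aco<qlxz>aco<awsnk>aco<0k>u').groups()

`re.search` scans for the first position where the pattern succeeds.
The match spans [4:7] → '<j>'.
Captured: group 1 = 'j'.

('j',)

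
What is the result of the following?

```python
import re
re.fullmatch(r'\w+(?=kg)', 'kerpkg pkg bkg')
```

For `fullmatch`, every character of the input must be accounted for by the pattern.
Here the string isn't matched end-to-end, so the call returns None.

None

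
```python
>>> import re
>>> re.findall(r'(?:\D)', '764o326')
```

This matches a non-digit (non-capturing group).
Scanning left to right: at [3:4] → 'o'.
With no groups in the pattern, `findall` gives back each whole match — 1 here.

['o']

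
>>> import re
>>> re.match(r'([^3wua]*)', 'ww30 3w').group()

''

The pattern matches zero or more of any character except [3wua] (captured).
`match` is anchored at position 0; if the pattern doesn't fit there, it returns None.
The match spans [0:0] → ''.
Captured: group 1 = ''.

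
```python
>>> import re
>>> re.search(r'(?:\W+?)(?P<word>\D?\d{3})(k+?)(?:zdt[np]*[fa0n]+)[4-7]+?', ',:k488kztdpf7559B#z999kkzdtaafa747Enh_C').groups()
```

The match spans [17:32] → '#z999kkzdtaafa7'.
Captured: group 1 = 'z999', group 2 = 'kk'.

('z999', 'kk')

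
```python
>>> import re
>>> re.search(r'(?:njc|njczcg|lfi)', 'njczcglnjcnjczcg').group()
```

'njc'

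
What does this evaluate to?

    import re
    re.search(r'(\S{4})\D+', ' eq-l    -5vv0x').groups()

The match spans [1:10] → 'eq-l    -'.
Captured: group 1 = 'eq-l'.

('eq-l',)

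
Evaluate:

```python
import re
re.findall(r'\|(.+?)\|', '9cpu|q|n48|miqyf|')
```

['q', 'miqyf']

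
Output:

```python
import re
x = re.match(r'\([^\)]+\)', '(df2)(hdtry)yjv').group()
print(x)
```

(df2)

`match` is anchored at position 0; if the pattern doesn't fit there, it returns None.
The match spans [0:5] → '(df2)'.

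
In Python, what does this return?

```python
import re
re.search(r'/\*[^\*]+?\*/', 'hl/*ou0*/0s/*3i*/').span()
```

(2, 9)

`re.search` tries every starting position until one works.
The match spans [2:9] → '/*ou0*/'.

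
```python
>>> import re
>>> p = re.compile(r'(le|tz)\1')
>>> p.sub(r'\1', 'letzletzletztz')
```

'letzletzletz'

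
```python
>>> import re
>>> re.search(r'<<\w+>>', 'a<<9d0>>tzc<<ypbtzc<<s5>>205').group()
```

'<<9d0>>'

The match spans [1:8] → '<<9d0>>'.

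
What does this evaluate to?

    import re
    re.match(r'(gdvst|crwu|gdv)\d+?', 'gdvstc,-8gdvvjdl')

None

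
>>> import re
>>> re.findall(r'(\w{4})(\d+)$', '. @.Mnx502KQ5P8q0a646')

This matches exactly 4 of a word character (captured); then one or more of a digit (captured); then anchored at the end.
Scanning left to right: at [14:21] match '8q0a646', groups = ('8q0a', '646').
Multiple groups make `findall` return tuples — one 2-tuple for the one match.

[('8q0a', '646')]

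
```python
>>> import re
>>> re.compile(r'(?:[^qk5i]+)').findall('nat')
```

['nat']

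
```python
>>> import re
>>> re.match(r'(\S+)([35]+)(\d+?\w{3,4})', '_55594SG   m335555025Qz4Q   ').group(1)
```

The pattern matches one or more of a non-whitespace character (captured); then one or more of one of [35] (captured); then one or more of a digit (lazy), then 3 to 4 of a word character (captured).
`re.match` won't scan ahead — the pattern has to work from the very first character.
The match spans [0:8] → '_55594SG'.
Captured: group 1 = '_55', group 2 = '5', group 3 = '94SG'.

'_55'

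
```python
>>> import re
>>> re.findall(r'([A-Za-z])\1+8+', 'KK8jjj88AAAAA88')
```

['K', 'j', 'A']

The backreference `\1` re-matches whatever the first group consumed, character for character.
Matches: at [0:3] match 'KK8', group 1 = 'K'; at [3:8] match 'jjj88', group 1 = 'j'; at [8:15] match 'AAAAA88', group 1 = 'A'.
`findall` collects group 1 from each match (3 total).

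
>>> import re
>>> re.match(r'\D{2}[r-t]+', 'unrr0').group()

The pattern matches exactly 2 of a non-digit; then one or more of a character in [r-t].
`re.match` won't scan ahead — the pattern has to work from the very first character.
The match spans [0:4] → 'unrr'.

'unrr'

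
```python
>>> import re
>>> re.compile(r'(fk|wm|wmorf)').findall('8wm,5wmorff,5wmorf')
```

['wm', 'wm', 'wm']

`|` is ordered: at each position the engine commits to the first alternative that works.
Matches: at [1:3] match 'wm', group 1 = 'wm'; at [5:7] match 'wm', group 1 = 'wm'; at [13:15] match 'wm', group 1 = 'wm'.
One capturing group, so `findall` returns just the captured substring from each match — 3 in all.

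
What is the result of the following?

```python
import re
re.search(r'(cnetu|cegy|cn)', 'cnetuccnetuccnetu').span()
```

The regex engine tests alternatives in the order written; an earlier branch that matches wins even if a later one would match more.
The match spans [0:5] → 'cnetu'.

(0, 5)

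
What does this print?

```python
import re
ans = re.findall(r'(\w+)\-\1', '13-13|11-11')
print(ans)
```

The backreference `\1` re-matches whatever the first group consumed, character for character.
Scanning left to right: at [0:5] match '13-13', group 1 = '13'; at [6:11] match '11-11', group 1 = '11'.
Because there's exactly one group, `findall` drops the full match and keeps group 1 from each hit.

['13', '11']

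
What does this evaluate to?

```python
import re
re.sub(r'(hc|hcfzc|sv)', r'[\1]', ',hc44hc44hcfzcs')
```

',[hc]44[hc]44[hc]fzcs'

Alternation isn't longest-match — the leftmost alternative that fits at this position is chosen.
`\1` in the replacement pulls in group 1's text for each match.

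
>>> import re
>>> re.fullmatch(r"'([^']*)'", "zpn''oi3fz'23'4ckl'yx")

None

`fullmatch` succeeds only if the pattern covers the string from start to end.
Here there's no way to consume every character, so the call returns None.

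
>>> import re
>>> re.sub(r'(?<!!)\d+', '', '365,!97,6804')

The negative lookaround is zero-width — it rules out positions where the adjacent text would match, without consuming anything.
Matches: at [0:3] → '365'; at [6:7] → '7'; at [8:12] → '6804'.
`sub` substitutes '' at each match site.

',!9,'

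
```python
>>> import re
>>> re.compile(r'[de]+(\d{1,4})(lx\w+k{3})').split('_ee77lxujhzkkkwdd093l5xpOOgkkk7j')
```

['_', '77', 'lxujhzkkkwdd093l5xpOOgkkk', '7j']

This matches one or more of one of [de]; then 1 to 4 of a digit (captured); then the literal 'lx', then one or more of a word character, then exactly 3 of the literal 'k' (captured).
Matches to split on: at [1:30] → 'ee77lxujhzkkkwdd093l5xpOOgkkk'.
`re.split` interleaves the captured-group text with the surrounding fragments.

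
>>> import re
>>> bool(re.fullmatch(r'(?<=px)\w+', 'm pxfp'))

Lookahead/lookbehind check context without consuming it, so the matched span excludes the asserted characters.
For `fullmatch`, every character of the input must be accounted for by the pattern.
Here the pattern can't cover the whole string, so the call returns None, and `bool(None)` is False.

False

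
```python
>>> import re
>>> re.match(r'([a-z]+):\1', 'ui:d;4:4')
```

None

With `match`, the pattern is implicitly anchored at the beginning.
Here the string doesn't start with a match, so the call returns None.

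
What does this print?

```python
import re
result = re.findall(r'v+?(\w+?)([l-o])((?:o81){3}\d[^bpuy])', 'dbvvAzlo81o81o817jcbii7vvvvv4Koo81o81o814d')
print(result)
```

Pattern: one or more of a literal 'v' (lazy); then one or more of a word character (lazy) (captured); then a character in [l-o] (captured); then the literal 'o81' repeated 3 times, then a digit, then any character except [bpuy] (captured).
A `+?`/`*?`/`{m,n}?` starts at its minimum and grows only as far as needed for what follows to match.
Matches: at [2:18] match 'vvAzlo81o81o817j', groups = ('vAz', 'l', 'o81o81o817j'); at [23:42] match 'vvvvv4Koo81o81o814d', groups = ('vvvv4K', 'o', 'o81o81o814d').
3 groups means each result is a tuple of 3 captured strings — 2 here.

[('vAz', 'l', 'o81o81o817j'), ('vvvv4K', 'o', 'o81o81o814d')]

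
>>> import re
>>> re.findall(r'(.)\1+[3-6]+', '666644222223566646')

`\1` has to match the exact text group 1 already captured.
Because there's exactly one group, `findall` drops the full match and keeps group 1 from each hit.

['6', '2']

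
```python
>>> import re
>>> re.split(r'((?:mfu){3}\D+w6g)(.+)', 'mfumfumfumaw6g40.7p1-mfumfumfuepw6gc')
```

The pattern matches the literal 'mfu' repeated 3 times, then one or more of a non-digit, then the literal 'w6g' (captured); then one or more of any character (captured).
Matches to split on: at [0:36] → 'mfumfumfumaw6g40.7p1-mfumfumfuepw6gc'.
Because the pattern has a capturing group, `split` also inserts each captured text between the pieces.

['', 'mfumfumfumaw6g', '40.7p1-mfumfumfuepw6gc', '']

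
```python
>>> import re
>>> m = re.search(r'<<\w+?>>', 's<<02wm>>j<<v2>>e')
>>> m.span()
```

(1, 9)

The match spans [1:9] → '<<02wm>>'.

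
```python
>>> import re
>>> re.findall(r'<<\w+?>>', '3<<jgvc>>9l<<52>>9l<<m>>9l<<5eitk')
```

['<<jgvc>>', '<<52>>', '<<m>>']

No capturing groups, so `findall` returns the 3 full match strings.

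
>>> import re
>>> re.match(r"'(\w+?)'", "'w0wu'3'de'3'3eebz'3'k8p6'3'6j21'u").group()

"'w0wu'"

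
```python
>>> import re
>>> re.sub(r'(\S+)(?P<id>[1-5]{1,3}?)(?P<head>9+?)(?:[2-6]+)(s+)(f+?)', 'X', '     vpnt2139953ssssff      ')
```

'     Xf      '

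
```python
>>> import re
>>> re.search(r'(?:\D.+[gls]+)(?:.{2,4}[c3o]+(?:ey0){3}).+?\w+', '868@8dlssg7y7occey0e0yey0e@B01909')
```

None

Here nothing in the string fits, so the call returns None.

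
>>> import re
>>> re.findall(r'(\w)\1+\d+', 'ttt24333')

The backreference `\1` re-matches whatever the first group consumed, character for character.
`findall` collects group 1 from the one match (1 total).

['t']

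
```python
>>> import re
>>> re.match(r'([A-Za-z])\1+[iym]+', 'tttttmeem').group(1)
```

't'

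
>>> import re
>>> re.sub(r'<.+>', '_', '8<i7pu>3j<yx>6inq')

Matches: at [1:13] → '<i7pu>3j<yx>'.
`sub` substitutes '_' at each match site.

'8_6inq'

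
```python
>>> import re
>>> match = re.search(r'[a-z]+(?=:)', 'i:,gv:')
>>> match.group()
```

'i'

The lookaround is zero-width — it requires the adjacent text to match without consuming it, so the asserted text isn't part of the match.
`re.search` scans for the first position where the pattern succeeds.
The match spans [0:1] → 'i'.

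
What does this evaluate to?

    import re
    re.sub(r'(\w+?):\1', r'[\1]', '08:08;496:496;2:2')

A backreference is literal: `\1` must see the identical characters the first group matched.
Matches: at [0:5] → '08:08'; at [6:13] → '496:496'; at [14:17] → '2:2'.
`\1` in the replacement pulls in group 1's text for each match.

'[08];[496];[2]'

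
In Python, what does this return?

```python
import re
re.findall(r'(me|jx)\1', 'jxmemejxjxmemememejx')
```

['me', 'jx', 'me', 'me']

`\1` has to match the exact text group 1 already captured.
Walking the string: at [2:6] match 'meme', group 1 = 'me'; at [6:10] match 'jxjx', group 1 = 'jx'; at [10:14] match 'meme', group 1 = 'me'; at [14:18] match 'meme', group 1 = 'me'.
With a single group, `findall` returns only what that group captured — 4 items.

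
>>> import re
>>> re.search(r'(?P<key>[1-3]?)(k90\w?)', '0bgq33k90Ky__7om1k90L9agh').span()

Pattern: optionally a character in [1-3] (captured as 'key'); then the literal 'k90', then optionally a word character (captured).
The match spans [5:10] → '3k90K'.

(5, 10)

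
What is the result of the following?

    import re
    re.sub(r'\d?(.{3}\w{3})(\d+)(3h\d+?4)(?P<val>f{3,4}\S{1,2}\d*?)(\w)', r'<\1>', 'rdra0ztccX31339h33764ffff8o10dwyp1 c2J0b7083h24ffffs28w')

'rdra0ztccX31339h33764ffff8o10dwyp< c2J0b>w'

Pattern: optionally a digit; then exactly 3 of any character, then exactly 3 of a word character (captured); then one or more of a digit (captured); then the literal '3h', then one or more of a digit (lazy), then the literal '4' (captured); then 3 to 4 of the literal 'f', then 1 to 2 of a non-whitespace character, then zero or more of a digit (lazy) (captured as 'val'); then a word character (captured).
Matches: at [33:54] → '1 c2J0b7083h24ffffs28'.
`\1` in the replacement pulls in group 1's text for each match.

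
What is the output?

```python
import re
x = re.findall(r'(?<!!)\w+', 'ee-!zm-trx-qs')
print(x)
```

Because the assertion is negative and zero-width, positions next to the forbidden text are skipped.
Since nothing is captured, `findall` lists the 4 matched substrings directly.

['ee', 'm', 'trx', 'qs']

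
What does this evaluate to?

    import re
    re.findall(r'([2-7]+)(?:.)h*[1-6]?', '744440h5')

['74444']

The pattern matches one or more of a character in [2-7] (captured); then any character (non-capturing group); then zero or more of a literal 'h', then optionally a character in [1-6].
Scanning left to right: at [0:8] match '744440h5', group 1 = '74444'.
Because there's exactly one group, `findall` drops the full match and keeps group 1 from the one hit.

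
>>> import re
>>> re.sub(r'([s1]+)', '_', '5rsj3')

`sub` substitutes '_' at each match site.

'5r_j3'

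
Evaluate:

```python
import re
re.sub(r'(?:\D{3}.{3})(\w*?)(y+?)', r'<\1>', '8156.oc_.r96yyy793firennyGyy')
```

A non-greedy quantifier consumes as few characters as it can — just enough that the remainder of the pattern still matches from where it stops; whatever follows it matches normally.
`\1` in the replacement pulls in group 1's text for each match.

'8156<96>yy793<>Gyy'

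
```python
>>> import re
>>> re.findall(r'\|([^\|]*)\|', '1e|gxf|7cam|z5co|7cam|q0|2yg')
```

['gxf', 'z5co', 'q0']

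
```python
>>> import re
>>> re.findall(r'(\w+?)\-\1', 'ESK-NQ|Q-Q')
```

['Q']

After group 1 captures some text, `\1` only succeeds where that same text appears again.
With a single group, `findall` returns only what that group captured — 1 item.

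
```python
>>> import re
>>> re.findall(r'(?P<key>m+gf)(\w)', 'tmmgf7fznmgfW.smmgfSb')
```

[('mmgf', '7'), ('mgf', 'W'), ('mmgf', 'S')]

Multiple groups make `findall` return tuples — one 2-tuple for each match.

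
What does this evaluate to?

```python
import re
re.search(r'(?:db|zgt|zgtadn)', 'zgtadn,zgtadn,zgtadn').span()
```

The regex engine tests alternatives in the order written; an earlier branch that matches wins even if a later one would match more.
`re.search` tries every starting position until one works.
The match spans [0:3] → 'zgt'.

(0, 3)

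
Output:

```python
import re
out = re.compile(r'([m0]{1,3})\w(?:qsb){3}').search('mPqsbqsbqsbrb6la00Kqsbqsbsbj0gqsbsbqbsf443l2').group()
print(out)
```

The match spans [0:11] → 'mPqsbqsbqsb'.

mPqsbqsbqsb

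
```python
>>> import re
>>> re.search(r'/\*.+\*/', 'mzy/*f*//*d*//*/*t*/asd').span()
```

`re.search` tries every starting position until one works.
The match spans [3:20] → '/*f*//*d*//*/*t*/'.

(3, 20)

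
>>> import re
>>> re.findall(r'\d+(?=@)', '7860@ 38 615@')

['7860', '615']

Because the assertion is zero-width, the text it checks is not consumed and won't appear in the result.
Since nothing is captured, `findall` lists the 2 matched substrings directly.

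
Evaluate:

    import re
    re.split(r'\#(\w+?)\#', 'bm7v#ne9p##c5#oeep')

['bm7v', 'ne9p', '', 'c5', 'oeep']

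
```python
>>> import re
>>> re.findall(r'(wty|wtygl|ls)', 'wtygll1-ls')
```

['wty', 'ls']

Alternation isn't longest-match — the leftmost alternative that fits at this position is chosen.
Matches: at [0:3] match 'wty', group 1 = 'wty'; at [8:10] match 'ls', group 1 = 'ls'.
Because there's exactly one group, `findall` drops the full match and keeps group 1 from each hit.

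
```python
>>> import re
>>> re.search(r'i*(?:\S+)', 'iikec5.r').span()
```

(0, 8)

The pattern matches zero or more of a literal 'i'; then one or more of a non-whitespace character (non-capturing group).
The match spans [0:8] → 'iikec5.r'.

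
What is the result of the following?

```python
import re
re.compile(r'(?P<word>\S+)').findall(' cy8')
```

With a single group, `findall` returns only what that group captured — 1 item.

['cy8']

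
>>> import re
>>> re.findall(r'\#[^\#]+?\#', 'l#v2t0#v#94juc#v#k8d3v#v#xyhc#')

No capturing groups, so `findall` returns the 4 full match strings.

['#v2t0#', '#94juc#', '#k8d3v#', '#xyhc#']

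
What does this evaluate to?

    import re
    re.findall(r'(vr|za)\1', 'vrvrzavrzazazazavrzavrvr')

['vr', 'za', 'za', 'vr']

After group 1 captures some text, `\1` only succeeds where that same text appears again.
Walking the string: at [0:4] match 'vrvr', group 1 = 'vr'; at [8:12] match 'zaza', group 1 = 'za'; at [12:16] match 'zaza', group 1 = 'za'; at [20:24] match 'vrvr', group 1 = 'vr'.
With a single group, `findall` returns only what that group captured — 4 items.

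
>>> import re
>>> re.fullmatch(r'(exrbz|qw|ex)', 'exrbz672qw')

None

For `fullmatch`, every character of the input must be accounted for by the pattern.
Here the pattern can't cover the whole string, so the call returns None.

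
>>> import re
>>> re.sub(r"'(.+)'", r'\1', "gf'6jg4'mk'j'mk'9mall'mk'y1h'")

"gf6jg4'mk'j'mk'9mall'mk'y1h"

`\1` in the replacement pulls in group 1's text for each match.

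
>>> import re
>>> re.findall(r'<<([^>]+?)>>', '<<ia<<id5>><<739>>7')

['ia<<id5', '739']

With a single group, `findall` returns only what that group captured — 2 items.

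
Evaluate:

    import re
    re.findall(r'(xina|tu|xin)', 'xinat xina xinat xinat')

The regex engine tests alternatives in the order written; an earlier branch that matches wins even if a later one would match more.
Walking the string: at [0:4] match 'xina', group 1 = 'xina'; at [6:10] match 'xina', group 1 = 'xina'; at [11:15] match 'xina', group 1 = 'xina'; at [17:21] match 'xina', group 1 = 'xina'.
Because there's exactly one group, `findall` drops the full match and keeps group 1 from each hit.

['xina', 'xina', 'xina', 'xina']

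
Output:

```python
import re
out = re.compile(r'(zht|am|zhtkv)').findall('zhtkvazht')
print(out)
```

['zht', 'zht']

Alternation isn't longest-match — the leftmost alternative that fits at this position is chosen.
Walking the string: at [0:3] match 'zht', group 1 = 'zht'; at [6:9] match 'zht', group 1 = 'zht'.
`findall` collects group 1 from each match (2 total).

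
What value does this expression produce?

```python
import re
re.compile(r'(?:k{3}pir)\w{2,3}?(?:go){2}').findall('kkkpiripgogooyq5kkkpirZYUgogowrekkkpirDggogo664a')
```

The pattern matches exactly 3 of the literal 'k', then the literal 'pir' (non-capturing group); then 2 to 3 of a word character (lazy), then the literal 'go' repeated 2 times.
Walking the string: at [0:12] → 'kkkpiripgogo'; at [16:29] → 'kkkpirZYUgogo'; at [32:44] → 'kkkpirDggogo'.
With no groups in the pattern, `findall` gives back each whole match — 3 here.

['kkkpiripgogo', 'kkkpirZYUgogo', 'kkkpirDggogo']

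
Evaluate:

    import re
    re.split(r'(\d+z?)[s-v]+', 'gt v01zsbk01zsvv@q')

['gt v', '01z', 'bk', '01z', '@q']

The pattern matches one or more of a digit, then optionally the literal 'z' (captured); then one or more of a character in [s-v].
Matches to split on: at [4:8] → '01zs'; at [10:16] → '01zsvv'.
The group in the pattern means `split` returns the separators' captures alongside the pieces.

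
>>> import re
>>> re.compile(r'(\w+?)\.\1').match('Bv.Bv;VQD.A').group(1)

The backreference `\1` re-matches whatever the first group consumed, character for character.
`re.match` won't scan ahead — the pattern has to work from the very first character.
The match spans [0:5] → 'Bv.Bv'.
Captured: group 1 = 'Bv'.

'Bv'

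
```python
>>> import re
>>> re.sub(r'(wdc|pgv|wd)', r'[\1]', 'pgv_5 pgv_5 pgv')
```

Each match is replaced using the text its own group 1 captured.

'[pgv]_5 [pgv]_5 [pgv]'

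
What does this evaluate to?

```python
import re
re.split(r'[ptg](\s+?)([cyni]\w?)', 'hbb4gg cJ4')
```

This matches one of [ptg]; then one or more of whitespace (lazy) (captured); then one of [cyni], then optionally a word character (captured).
The group in the pattern means `split` returns the separators' captures alongside the pieces.

['hbb4g', ' ', 'cJ', '4']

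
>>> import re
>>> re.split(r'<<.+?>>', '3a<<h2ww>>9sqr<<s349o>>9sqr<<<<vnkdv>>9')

Matches to split on: at [2:10] → '<<h2ww>>'; at [14:23] → '<<s349o>>'; at [27:38] → '<<<<vnkdv>>'.
The string is cut at each match, leaving 4 pieces.

['3a', '9sqr', '9sqr', '9']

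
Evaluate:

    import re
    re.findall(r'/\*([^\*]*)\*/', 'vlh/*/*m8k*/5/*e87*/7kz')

Matches: at [5:12] match '/*m8k*/', group 1 = 'm8k'; at [13:20] match '/*e87*/', group 1 = 'e87'.
`findall` collects group 1 from each match (2 total).

['m8k', 'e87']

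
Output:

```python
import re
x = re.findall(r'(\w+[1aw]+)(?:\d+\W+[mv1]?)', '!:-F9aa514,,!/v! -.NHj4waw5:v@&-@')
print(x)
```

['F9aa51', 'NHj4waw']

One capturing group, so `findall` returns just the captured substring from each match — 2 in all.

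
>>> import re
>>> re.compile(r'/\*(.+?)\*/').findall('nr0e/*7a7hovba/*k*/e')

['7a7hovba/*k']

One capturing group, so `findall` returns just the captured substring from the one match — 1 in all.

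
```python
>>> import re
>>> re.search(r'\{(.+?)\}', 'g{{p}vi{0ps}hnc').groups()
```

`search` walks the string left to right and returns the first match it finds.
The match spans [1:5] → '{{p}'.
Captured: group 1 = '{p'.

('{p',)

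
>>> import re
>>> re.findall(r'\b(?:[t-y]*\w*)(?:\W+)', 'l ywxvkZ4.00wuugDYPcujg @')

['l ', 'ywxvkZ4.', '00wuugDYPcujg @']

Pattern: a word boundary (`\b`, zero-width); then zero or more of a character in [t-y], then zero or more of a word character (non-capturing group); then one or more of a non-word character (non-capturing group).
Scanning left to right: at [0:2] → 'l '; at [2:10] → 'ywxvkZ4.'; at [10:25] → '00wuugDYPcujg @'.
`findall` yields the raw match text (3 of them) because the pattern has no groups.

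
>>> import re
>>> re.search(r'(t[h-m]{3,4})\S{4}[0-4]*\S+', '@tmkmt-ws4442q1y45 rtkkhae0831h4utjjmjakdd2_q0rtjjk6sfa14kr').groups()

('tmkm',)

The match spans [1:18] → 'tmkmt-ws4442q1y45'.
Captured: group 1 = 'tmkm'.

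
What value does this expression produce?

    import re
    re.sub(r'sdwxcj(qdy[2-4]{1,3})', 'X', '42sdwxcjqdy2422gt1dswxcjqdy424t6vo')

Pattern: the literal 'sdw', then the literal 'xcj'; then the literal 'qdy', then 1 to 3 of a character in [2-4] (captured).
Matches: at [2:14] → 'sdwxcjqdy242'.
`sub` substitutes 'X' at each match site.

'42X2gt1dswxcjqdy424t6vo'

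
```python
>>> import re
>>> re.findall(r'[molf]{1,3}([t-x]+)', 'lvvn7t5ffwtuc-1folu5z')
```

Pattern: 1 to 3 of one of [molf]; then one or more of a character in [t-x] (captured).
Walking the string: at [0:3] match 'lvv', group 1 = 'vv'; at [7:12] match 'ffwtu', group 1 = 'wtu'; at [15:19] match 'folu', group 1 = 'u'.
One capturing group, so `findall` returns just the captured substring from each match — 3 in all.

['vv', 'wtu', 'u']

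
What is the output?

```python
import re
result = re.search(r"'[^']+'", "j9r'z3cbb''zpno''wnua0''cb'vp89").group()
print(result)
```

'z3cbb'

The match spans [3:10] → "'z3cbb'".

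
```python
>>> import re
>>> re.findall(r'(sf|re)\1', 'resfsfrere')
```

['sf', 're']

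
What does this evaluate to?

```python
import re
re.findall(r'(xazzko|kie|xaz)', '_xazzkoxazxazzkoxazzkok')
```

`|` is ordered: at each position the engine commits to the first alternative that works.
Walking the string: at [1:7] match 'xazzko', group 1 = 'xazzko'; at [7:10] match 'xaz', group 1 = 'xaz'; at [10:16] match 'xazzko', group 1 = 'xazzko'; at [16:22] match 'xazzko', group 1 = 'xazzko'.
`findall` collects group 1 from each match (4 total).

['xazzko', 'xaz', 'xazzko', 'xazzko']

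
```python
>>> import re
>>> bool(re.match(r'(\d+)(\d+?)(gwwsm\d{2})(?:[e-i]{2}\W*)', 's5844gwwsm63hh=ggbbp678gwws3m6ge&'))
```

False

`re.match` only tries the pattern at the start of the string.
Here position 0 doesn't satisfy it, so the call returns None, and `bool(None)` is False.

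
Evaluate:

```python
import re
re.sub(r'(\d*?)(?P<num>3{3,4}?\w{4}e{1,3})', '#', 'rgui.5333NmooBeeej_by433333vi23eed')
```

The pattern matches zero or more of a digit (lazy) (captured); then 3 to 4 of a literal '3' (lazy), then exactly 4 of a word character, then 1 to 3 of a literal 'e' (captured as 'num').
Matches: at [21:33] → '433333vi23ee'.
Every occurrence is swapped for '#'.

'rgui.5333NmooBeeej_by#d'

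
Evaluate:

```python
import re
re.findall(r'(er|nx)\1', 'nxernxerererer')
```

['er', 'er']

After group 1 captures some text, `\1` only succeeds where that same text appears again.
Matches: at [6:10] match 'erer', group 1 = 'er'; at [10:14] match 'erer', group 1 = 'er'.
`findall` collects group 1 from each match (2 total).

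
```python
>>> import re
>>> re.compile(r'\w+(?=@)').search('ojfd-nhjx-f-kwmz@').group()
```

'kwmz'

Because the assertion is zero-width, the text it checks is not consumed and won't appear in the result.
Unlike `match`, `search` isn't anchored — it looks for the pattern anywhere in the string.
The match spans [12:16] → 'kwmz'.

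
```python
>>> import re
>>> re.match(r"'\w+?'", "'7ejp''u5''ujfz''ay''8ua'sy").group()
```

"'7ejp'"

`match` is anchored at position 0; if the pattern doesn't fit there, it returns None.
The match spans [0:6] → "'7ejp'".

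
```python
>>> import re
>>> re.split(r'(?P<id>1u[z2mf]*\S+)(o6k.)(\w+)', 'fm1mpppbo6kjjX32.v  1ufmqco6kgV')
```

The pattern matches the literal '1u', then zero or more of one of [z2mf], then one or more of a non-whitespace character (captured as 'id'); then the literal 'o6k', then any character (captured); then one or more of a word character (captured).
Matches to split on: at [20:31] → '1ufmqco6kgV'.
With a capturing group present, the delimiter's captured portion is kept in the result list.

['fm1mpppbo6kjjX32.v  ', '1ufmqc', 'o6kg', 'V', '']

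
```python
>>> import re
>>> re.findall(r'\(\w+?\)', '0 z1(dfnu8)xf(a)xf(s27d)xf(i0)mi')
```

Since nothing is captured, `findall` lists the 4 matched substrings directly.

['(dfnu8)', '(a)', '(s27d)', '(i0)']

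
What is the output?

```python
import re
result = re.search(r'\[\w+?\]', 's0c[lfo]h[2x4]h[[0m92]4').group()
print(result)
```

[lfo]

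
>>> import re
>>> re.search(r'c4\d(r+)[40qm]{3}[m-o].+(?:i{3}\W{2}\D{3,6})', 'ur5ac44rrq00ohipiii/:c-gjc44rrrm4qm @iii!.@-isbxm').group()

'c44rrq00ohipiii/:c-gjc44rrrm4qm @iii!.@-isbx'

The match spans [4:48] → 'c44rrq00ohipiii/:c-gjc44rrrm4qm @iii!.@-isbx'.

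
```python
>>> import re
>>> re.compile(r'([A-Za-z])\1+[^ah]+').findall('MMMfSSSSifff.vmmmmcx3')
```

['M']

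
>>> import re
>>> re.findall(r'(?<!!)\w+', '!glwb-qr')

['lwb', 'qr']

`(?!…)`/`(?<!…)` only lets a position through if the neighbouring text does NOT match; no characters are consumed.
With no groups in the pattern, `findall` gives back each whole match — 2 here.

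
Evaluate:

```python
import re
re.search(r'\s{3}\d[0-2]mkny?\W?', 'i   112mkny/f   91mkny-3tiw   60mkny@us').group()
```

'   91mkny-'

This matches exactly 3 of whitespace, then a digit, then a character in [0-2]; then the literal 'mkn', then optionally a literal 'y', then optionally a non-word character.
`re.search` scans for the first position where the pattern succeeds.
The match spans [13:23] → '   91mkny-'.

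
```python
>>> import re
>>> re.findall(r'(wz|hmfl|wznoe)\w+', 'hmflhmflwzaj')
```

Matches: at [0:12] match 'hmflhmflwzaj', group 1 = 'hmfl'.
`findall` collects group 1 from the one match (1 total).

['hmfl']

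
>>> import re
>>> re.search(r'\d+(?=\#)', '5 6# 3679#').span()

The `(?=…)`/`(?<=…)` assertion just peeks at neighbouring text; it doesn't advance the match position.
Unlike `match`, `search` isn't anchored — it looks for the pattern anywhere in the string.
The match spans [2:3] → '6'.

(2, 3)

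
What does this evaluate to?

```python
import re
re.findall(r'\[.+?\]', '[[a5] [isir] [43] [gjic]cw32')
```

`findall` yields the raw match text (4 of them) because the pattern has no groups.

['[[a5]', '[isir]', '[43]', '[gjic]']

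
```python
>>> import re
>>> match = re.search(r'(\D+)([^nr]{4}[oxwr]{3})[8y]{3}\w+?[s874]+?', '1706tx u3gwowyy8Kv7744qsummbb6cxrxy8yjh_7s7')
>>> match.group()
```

'tx u3gwowyy8Kv7'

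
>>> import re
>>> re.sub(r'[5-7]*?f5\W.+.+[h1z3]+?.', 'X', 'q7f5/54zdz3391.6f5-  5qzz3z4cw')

Pattern: zero or more of a character in [5-7] (lazy), then the literal 'f5'; then a non-word character, then one or more of any character; then one or more of any character, then one or more of one of [h1z3] (lazy), then any character.
Matches: at [1:28] → '7f5/54zdz3391.6f5-  5qzz3z4'.
`sub` substitutes 'X' at each match site.

'qXcw'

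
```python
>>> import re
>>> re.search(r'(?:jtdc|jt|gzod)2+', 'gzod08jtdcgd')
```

Here no position works, so the call returns None.

None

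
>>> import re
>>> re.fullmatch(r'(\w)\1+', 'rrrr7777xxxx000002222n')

None

`fullmatch` succeeds only if the pattern covers the string from start to end.
Here the string isn't matched end-to-end, so the call returns None.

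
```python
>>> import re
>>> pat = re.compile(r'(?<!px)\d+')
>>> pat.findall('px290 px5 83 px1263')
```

['90', '83', '263']

The negative lookahead/lookbehind blocks any match where the forbidden context is present.
Matches: at [3:5] → '90'; at [10:12] → '83'; at [16:19] → '263'.
No capturing groups, so `findall` returns the 3 full match strings.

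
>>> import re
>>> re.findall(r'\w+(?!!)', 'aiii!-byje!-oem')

A negative assertion filters positions out without eating any characters.
Since nothing is captured, `findall` lists the 3 matched substrings directly.

['aii', 'byj', 'oem']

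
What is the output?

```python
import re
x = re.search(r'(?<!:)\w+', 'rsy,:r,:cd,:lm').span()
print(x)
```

`(?!…)`/`(?<!…)` only lets a position through if the neighbouring text does NOT match; no characters are consumed.
The match spans [0:3] → 'rsy'.

(0, 3)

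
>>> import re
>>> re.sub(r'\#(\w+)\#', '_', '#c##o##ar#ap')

'___ap'

Every occurrence is swapped for '_'.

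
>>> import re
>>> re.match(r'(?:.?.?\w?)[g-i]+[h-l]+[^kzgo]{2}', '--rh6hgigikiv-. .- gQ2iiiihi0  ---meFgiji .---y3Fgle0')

None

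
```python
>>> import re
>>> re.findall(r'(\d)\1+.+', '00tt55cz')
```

['0']

After group 1 captures some text, `\1` only succeeds where that same text appears again.
`findall` collects group 1 from the one match (1 total).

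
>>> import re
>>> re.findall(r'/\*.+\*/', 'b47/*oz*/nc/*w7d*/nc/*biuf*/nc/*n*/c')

Walking the string: at [3:35] → '/*oz*/nc/*w7d*/nc/*biuf*/nc/*n*/'.
Since nothing is captured, `findall` lists the 1 matched substring directly.

['/*oz*/nc/*w7d*/nc/*biuf*/nc/*n*/']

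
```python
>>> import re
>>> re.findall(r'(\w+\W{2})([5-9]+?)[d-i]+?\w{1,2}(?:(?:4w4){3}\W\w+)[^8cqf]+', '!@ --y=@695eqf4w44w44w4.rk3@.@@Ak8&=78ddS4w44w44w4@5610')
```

This matches one or more of a word character, then exactly 2 of a non-word character (captured); then one or more of a character in [5-9] (lazy) (captured); then one or more of a character in [d-i] (lazy), then 1 to 2 of a word character; then the literal '4w4' repeated 3 times, then a non-word character, then one or more of a word character (non-capturing group); then one or more of any character except [8cqf].
Matches: at [5:33] match 'y=@695eqf4w44w44w4.rk3@.@@Ak', groups = ('y=@', '695'); at [33:55] match '8&=78ddS4w44w44w4@5610', groups = ('8&=', '78').
`findall` packs the 2 group values into a tuple for every match.

[('y=@', '695'), ('8&=', '78')]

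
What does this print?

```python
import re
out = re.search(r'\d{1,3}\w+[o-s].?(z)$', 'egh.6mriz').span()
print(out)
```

The pattern matches 1 to 3 of a digit, then one or more of a word character, then a character in [o-s]; then optionally any character; then a literal 'z' (captured); then anchored at the end.
`search` walks the string left to right and returns the first match it finds.
The match spans [4:9] → '6mriz'.
Captured: group 1 = 'z'.

(4, 9)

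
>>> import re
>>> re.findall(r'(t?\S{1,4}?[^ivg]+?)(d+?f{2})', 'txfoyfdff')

[('txfoyf', 'dff')]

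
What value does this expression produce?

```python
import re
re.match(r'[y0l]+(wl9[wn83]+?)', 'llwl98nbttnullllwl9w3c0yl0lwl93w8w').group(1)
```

The match spans [0:6] → 'llwl98'.
Captured: group 1 = 'wl98'.

'wl98'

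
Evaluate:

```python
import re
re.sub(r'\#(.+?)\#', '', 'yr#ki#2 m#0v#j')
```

Every occurrence is swapped for ''.

'yr2 mj'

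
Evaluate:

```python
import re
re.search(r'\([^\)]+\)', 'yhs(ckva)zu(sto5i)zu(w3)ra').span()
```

`search` walks the string left to right and returns the first match it finds.
The match spans [3:9] → '(ckva)'.

(3, 9)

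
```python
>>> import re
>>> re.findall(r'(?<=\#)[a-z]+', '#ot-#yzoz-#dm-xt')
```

['ot', 'yzoz', 'dm']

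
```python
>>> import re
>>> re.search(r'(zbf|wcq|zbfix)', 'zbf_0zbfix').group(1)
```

The match spans [0:3] → 'zbf'.
Captured: group 1 = 'zbf'.

'zbf'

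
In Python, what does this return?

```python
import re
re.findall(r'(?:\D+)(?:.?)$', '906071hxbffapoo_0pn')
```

['pn']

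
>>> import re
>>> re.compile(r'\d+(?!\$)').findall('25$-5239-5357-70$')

['2', '5239', '5357', '7']

The negative lookaround is zero-width — it rules out positions where the adjacent text would match, without consuming anything.
Matches: at [0:1] → '2'; at [4:8] → '5239'; at [9:13] → '5357'; at [14:15] → '7'.
Since nothing is captured, `findall` lists the 4 matched substrings directly.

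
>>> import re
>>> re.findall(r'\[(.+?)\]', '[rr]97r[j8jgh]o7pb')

Scanning left to right: at [0:4] match '[rr]', group 1 = 'rr'; at [7:14] match '[j8jgh]', group 1 = 'j8jgh'.
One capturing group, so `findall` returns just the captured substring from each match — 2 in all.

['rr', 'j8jgh']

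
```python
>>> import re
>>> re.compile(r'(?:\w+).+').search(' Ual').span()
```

The match spans [1:4] → 'Ual'.

(1, 4)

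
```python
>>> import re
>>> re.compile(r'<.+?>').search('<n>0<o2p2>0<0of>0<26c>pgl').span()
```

(0, 3)

A non-greedy quantifier consumes as few characters as it can — just enough that the remainder of the pattern still matches from where it stops; whatever follows it matches normally.
The match spans [0:3] → '<n>'.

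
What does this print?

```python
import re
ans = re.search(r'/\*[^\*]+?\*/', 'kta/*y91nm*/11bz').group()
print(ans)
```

The match spans [3:12] → '/*y91nm*/'.

/*y91nm*/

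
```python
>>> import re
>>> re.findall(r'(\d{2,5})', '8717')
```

['8717']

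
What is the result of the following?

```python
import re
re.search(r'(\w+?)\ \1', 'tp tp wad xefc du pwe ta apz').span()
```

(0, 5)

`\1` has to match the exact text group 1 already captured.
`re.search` tries every starting position until one works.
The match spans [0:5] → 'tp tp'.
Captured: group 1 = 'tp'.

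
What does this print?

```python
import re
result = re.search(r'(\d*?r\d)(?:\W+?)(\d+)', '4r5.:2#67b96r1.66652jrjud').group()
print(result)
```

4r5.:2

Pattern: zero or more of a digit (lazy), then a literal 'r', then a digit (captured); then one or more of a non-word character (lazy) (non-capturing group); then one or more of a digit (captured).
`re.search` tries every starting position until one works.
The match spans [0:6] → '4r5.:2'.
Captured: group 1 = '4r5', group 2 = '2'.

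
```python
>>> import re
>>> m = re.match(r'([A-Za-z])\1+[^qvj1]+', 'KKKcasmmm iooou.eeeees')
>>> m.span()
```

With `match`, the pattern is implicitly anchored at the beginning.
The match spans [0:22] → 'KKKcasmmm iooou.eeeees'.

(0, 22)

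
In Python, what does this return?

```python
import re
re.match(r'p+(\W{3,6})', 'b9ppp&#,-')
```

None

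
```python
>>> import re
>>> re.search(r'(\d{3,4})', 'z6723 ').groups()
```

('6723',)

The match spans [1:5] → '6723'.
Captured: group 1 = '6723'.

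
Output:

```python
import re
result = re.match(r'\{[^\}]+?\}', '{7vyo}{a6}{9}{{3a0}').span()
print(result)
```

(0, 6)

`re.match` won't scan ahead — the pattern has to work from the very first character.
The match spans [0:6] → '{7vyo}'.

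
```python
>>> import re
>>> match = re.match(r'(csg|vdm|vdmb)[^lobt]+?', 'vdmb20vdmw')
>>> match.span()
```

(0, 5)

`re.match` won't scan ahead — the pattern has to work from the very first character.
The match spans [0:5] → 'vdmb2'.
Captured: group 1 = 'vdmb'.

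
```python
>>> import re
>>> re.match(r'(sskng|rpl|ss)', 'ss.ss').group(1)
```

With `match`, the pattern is implicitly anchored at the beginning.
The match spans [0:2] → 'ss'.
Captured: group 1 = 'ss'.

'ss'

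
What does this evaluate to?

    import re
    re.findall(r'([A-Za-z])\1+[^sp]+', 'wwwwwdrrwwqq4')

['w']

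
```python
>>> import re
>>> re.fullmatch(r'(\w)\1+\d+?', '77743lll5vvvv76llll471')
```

`\1` is not a pattern — it's the concrete string captured by group 1, re-applied verbatim.
For `fullmatch`, every character of the input must be accounted for by the pattern.
Here there's no way to consume every character, so the call returns None.

None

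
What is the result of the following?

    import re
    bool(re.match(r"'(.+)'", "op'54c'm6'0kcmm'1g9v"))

`match` is anchored at position 0; if the pattern doesn't fit there, it returns None.
Here the pattern fails at index 0, so the call returns None, and `bool(None)` is False.

False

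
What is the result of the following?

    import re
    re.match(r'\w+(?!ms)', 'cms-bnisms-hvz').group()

`re.match` only tries the pattern at the start of the string.
The match spans [0:3] → 'cms'.

'cms'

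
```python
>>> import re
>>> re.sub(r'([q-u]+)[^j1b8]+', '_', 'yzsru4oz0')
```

Every occurrence is swapped for '_'.

'yz_'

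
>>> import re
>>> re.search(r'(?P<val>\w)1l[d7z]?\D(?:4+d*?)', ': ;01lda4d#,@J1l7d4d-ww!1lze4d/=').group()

'01lda4'

The match spans [3:9] → '01lda4'.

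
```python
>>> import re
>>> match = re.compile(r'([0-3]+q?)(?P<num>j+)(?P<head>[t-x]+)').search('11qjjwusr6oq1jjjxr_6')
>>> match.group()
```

Pattern: one or more of a character in [0-3], then optionally the literal 'q' (captured); then one or more of a literal 'j' (captured as 'num'); then one or more of a character in [t-x] (captured as 'head').
The match spans [0:7] → '11qjjwu'.

'11qjjwu'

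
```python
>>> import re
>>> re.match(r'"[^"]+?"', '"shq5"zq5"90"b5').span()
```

`re.match` won't scan ahead — the pattern has to work from the very first character.
The match spans [0:6] → '"shq5"'.

(0, 6)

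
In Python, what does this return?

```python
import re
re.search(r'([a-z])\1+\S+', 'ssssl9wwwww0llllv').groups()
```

('s',)

The match spans [0:17] → 'ssssl9wwwww0llllv'.
Captured: group 1 = 's'.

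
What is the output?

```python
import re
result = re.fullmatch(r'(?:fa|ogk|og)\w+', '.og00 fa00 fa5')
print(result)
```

For `fullmatch`, every character of the input must be accounted for by the pattern.
Here the pattern can't cover the whole string, so the call returns None.

None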